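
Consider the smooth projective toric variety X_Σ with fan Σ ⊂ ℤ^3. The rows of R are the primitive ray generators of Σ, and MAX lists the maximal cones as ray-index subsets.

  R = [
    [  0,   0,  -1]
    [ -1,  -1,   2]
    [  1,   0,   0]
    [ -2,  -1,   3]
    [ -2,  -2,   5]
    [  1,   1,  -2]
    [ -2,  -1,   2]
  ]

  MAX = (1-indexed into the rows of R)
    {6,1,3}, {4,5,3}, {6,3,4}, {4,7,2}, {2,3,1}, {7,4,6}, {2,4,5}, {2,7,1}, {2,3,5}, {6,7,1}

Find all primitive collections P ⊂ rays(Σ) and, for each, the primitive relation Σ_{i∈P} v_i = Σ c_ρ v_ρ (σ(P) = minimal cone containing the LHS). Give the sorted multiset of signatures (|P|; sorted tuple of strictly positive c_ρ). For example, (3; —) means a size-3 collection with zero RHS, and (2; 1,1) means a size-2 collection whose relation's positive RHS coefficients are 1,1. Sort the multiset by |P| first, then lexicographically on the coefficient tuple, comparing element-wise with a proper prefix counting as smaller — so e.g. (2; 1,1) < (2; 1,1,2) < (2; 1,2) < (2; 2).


|primitive collections| = 7. Relations:

  P = {2,6}:  v_{2} + v_{6} = 0  ⇒ sig = (2; —)
  P = {1,4}:  v_{1} + v_{4} = v_{7}  ⇒ sig = (2; 1)
  P = {3,7}:  v_{3} + v_{7} = v_{2}  ⇒ sig = (2; 1)
  P = {5,6}:  v_{5} + v_{6} = v_{3} + v_{4}  ⇒ sig = (2; 1,1)
  P = {5,7}:  v_{5} + v_{7} = 2·v_{2} + v_{4}  ⇒ sig = (2; 1,2)
  P = {1,5}:  v_{1} + v_{5} = 2·v_{2}  ⇒ sig = (2; 2)
  P = {2,3,4}:  v_{2} + v_{3} + v_{4} = v_{5}  ⇒ sig = (3; 1)

Sorted signature multiset PRS(X):
    |P|=2: 6 collections, coeffs (), (1), (1), (1,1), (1,2), (2)
    |P|=3: 1 collection, coeffs (1)


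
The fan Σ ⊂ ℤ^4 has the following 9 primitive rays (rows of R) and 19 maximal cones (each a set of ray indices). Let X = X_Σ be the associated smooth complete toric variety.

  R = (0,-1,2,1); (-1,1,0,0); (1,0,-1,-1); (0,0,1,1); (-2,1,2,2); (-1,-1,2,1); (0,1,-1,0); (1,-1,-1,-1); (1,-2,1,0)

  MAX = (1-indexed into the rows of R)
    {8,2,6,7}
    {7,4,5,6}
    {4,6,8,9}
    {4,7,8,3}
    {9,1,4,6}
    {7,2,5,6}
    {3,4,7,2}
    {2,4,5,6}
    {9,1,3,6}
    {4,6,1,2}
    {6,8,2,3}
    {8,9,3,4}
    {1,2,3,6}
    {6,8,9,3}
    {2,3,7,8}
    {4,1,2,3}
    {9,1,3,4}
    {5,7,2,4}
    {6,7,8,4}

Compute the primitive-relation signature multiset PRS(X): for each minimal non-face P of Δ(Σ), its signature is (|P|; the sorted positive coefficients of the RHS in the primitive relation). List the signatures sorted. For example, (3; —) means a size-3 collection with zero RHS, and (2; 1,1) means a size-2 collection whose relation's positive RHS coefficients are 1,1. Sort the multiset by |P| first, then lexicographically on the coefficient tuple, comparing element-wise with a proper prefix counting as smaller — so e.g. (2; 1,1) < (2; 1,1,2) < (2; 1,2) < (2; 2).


|primitive collections| = 12. Relations:

  • {1,7}:  v_{1} + v_{7} = v_{4} ; sig = (2; 1)
  • {1,8}:  v_{1} + v_{8} = v_{9} ; sig = (2; 1)
  • {2,9}:  v_{2} + v_{9} = v_{3} + v_{6} ; sig = (2; 1,1)
  • {3,5}:  v_{3} + v_{5} = v_{2} + v_{4} ; sig = (2; 1,1)
  • {5,8}:  v_{5} + v_{8} = v_{6} + v_{7} ; sig = (2; 1,1)
  • {5,9}:  v_{5} + v_{9} = v_{4} + v_{6} ; sig = (2; 1,1)
  • {7,9}:  v_{7} + v_{9} = v_{4} + v_{8} ; sig = (2; 1,1)
  • {1,5}:  v_{1} + v_{5} = v_{2} + 2·v_{4} + v_{6} ; sig = (2; 1,1,2)
  • {2,4,8}:  v_{2} + v_{4} + v_{8} = 0 ; sig = (3; —)
  • {3,6,7}:  v_{3} + v_{6} + v_{7} = 0 ; sig = (3; —)
  • {3,4,6}:  v_{3} + v_{4} + v_{6} = v_{1} ; sig = (3; 1)
  • {2,4,6,7}:  v_{2} + v_{4} + v_{6} + v_{7} = v_{5} ; sig = (4; 1)

so the primitive-relation signature multiset is
    |P|=2: 8 collections, coeffs (1), (1), (1,1), (1,1), (1,1), (1,1), (1,1), (1,1,2)
    |P|=3: 3 collections, coeffs (), (), (1)
    |P|=4: 1 collection, coeffs (1)


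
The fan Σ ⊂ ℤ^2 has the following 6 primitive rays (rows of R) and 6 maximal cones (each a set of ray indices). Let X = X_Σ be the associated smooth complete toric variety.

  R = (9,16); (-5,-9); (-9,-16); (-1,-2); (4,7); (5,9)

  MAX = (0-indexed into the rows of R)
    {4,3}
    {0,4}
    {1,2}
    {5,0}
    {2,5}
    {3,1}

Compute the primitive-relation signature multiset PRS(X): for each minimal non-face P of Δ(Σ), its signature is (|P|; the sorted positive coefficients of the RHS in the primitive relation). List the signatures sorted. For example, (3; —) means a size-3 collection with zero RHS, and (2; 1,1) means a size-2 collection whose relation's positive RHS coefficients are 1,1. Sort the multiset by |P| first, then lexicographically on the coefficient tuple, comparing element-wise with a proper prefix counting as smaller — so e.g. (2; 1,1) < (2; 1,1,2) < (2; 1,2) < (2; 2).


Minimal non-faces — 9 found among 6 rays, 6 max cones:

  P = {0,2}:  v_{0} + v_{2} = 0 ; sig = (2; —)
  P = {1,5}:  v_{1} + v_{5} = 0 ; sig = (2; —)
  P = {0,1}:  v_{0} + v_{1} = v_{4} ; sig = (2; 1)
  P = {1,4}:  v_{1} + v_{4} = v_{3} ; sig = (2; 1)
  P = {2,4}:  v_{2} + v_{4} = v_{1} ; sig = (2; 1)
  P = {3,5}:  v_{3} + v_{5} = v_{4} ; sig = (2; 1)
  P = {4,5}:  v_{4} + v_{5} = v_{0} ; sig = (2; 1)
  P = {0,3}:  v_{0} + v_{3} = 2·v_{4} ; sig = (2; 2)
  P = {2,3}:  v_{2} + v_{3} = 2·v_{1} ; sig = (2; 2)

Signatures (|P|; sorted positive RHS coefficients), sorted:
{ (2; —) ×2,  (2; 1) ×5,  (2; 2) ×2 }


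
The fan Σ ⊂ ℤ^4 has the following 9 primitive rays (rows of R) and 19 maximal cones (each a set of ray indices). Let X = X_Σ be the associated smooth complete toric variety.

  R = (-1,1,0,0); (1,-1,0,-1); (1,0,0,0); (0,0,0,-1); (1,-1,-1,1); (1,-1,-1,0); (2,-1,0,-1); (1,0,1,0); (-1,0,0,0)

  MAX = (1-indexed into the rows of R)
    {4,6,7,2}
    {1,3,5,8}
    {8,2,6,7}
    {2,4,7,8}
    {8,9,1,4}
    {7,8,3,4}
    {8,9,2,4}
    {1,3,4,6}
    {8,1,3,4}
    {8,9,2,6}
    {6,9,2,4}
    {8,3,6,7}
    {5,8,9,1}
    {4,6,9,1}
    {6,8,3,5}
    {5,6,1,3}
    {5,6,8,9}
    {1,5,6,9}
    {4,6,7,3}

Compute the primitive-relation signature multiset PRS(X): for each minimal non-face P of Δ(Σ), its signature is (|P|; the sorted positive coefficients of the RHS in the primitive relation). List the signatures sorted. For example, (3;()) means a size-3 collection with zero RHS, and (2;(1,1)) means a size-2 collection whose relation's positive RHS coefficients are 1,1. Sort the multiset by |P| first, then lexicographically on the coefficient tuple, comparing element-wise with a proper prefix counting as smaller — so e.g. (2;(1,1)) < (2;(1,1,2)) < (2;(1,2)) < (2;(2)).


Δ(Σ) — 9 vertices, 10 min non-faces:

  P={3,9}:  v_{3} + v_{9} = 0  ⇒ sig = (2;())
  P={1,2}:  v_{1} + v_{2} = v_{4}  ⇒ sig = (2;(1))
  P={2,3}:  v_{2} + v_{3} = v_{7}  ⇒ sig = (2;(1))
  P={4,5}:  v_{4} + v_{5} = v_{6}  ⇒ sig = (2;(1))
  P={7,9}:  v_{7} + v_{9} = v_{2}  ⇒ sig = (2;(1))
  P={1,7}:  v_{1} + v_{7} = v_{3} + v_{4}  ⇒ sig = (2;(1,1))
  P={2,5}:  v_{2} + v_{5} = 2·v_{6} + v_{8} + v_{9}  ⇒ sig = (2;(1,1,2))
  P={5,7}:  v_{5} + v_{7} = 2·v_{6} + v_{8}  ⇒ sig = (2;(1,2))
  P={1,6,8}:  v_{1} + v_{6} + v_{8} = v_{3}  ⇒ sig = (3;(1))
  P={4,6,8}:  v_{4} + v_{6} + v_{8} = v_{7}  ⇒ sig = (3;(1))

so the primitive-relation signature multiset is
[(2;()), (2;(1)), (2;(1)), (2;(1)), (2;(1)), (2;(1,1)), (2;(1,1,2)), (2;(1,2)), (3;(1)), (3;(1))]


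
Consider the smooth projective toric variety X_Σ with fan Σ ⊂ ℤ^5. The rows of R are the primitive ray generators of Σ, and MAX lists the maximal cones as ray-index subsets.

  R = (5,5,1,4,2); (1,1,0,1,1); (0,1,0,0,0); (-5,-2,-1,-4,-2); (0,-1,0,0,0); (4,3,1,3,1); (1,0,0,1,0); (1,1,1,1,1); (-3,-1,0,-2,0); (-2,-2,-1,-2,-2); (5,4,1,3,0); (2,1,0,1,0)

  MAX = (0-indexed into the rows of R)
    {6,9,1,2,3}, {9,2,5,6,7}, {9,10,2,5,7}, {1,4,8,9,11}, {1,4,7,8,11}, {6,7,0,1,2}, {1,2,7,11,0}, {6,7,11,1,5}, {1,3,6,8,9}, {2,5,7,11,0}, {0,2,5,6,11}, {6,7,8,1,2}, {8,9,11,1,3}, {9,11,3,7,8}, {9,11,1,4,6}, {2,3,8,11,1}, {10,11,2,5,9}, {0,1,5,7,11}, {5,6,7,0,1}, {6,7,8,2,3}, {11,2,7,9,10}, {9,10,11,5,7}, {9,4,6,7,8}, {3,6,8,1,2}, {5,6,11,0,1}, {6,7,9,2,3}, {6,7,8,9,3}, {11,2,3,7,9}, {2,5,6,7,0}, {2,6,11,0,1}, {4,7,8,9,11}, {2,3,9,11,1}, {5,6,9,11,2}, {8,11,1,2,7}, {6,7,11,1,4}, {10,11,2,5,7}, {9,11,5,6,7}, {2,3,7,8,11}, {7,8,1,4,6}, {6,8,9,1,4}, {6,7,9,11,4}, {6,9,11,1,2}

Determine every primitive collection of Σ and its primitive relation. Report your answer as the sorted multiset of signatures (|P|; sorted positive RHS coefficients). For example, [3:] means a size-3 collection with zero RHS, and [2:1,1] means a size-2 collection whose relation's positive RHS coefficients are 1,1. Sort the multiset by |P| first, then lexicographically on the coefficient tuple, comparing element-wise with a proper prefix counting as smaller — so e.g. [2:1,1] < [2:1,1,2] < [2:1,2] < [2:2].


Σ has 25 primitive collections:

  {2,4}:  v_{2} + v_{4} = 0 ; sig = [2:]
  {0,4}:  v_{0} + v_{4} = v_{1} + v_{5} ; sig = [2:1,1]
  {3,4}:  v_{3} + v_{4} = v_{8} + v_{9} ; sig = [2:1,1]
  {5,8}:  v_{5} + v_{8} = v_{2} + v_{7} ; sig = [2:1,1]
  {1,10}:  v_{1} + v_{10} = v_{2} + v_{5} + v_{11} ; sig = [2:1,1,1]
  {4,5}:  v_{4} + v_{5} = v_{6} + v_{7} + v_{11} ; sig = [2:1,1,1]
  {4,10}:  v_{4} + v_{10} = v_{5} + v_{7} + v_{9} + v_{11} ; sig = [2:1,1,1,1]
  {0,8}:  v_{0} + v_{8} = v_{1} + 2·v_{2} + v_{7} ; sig = [2:1,1,2]
  {0,9}:  v_{0} + v_{9} = 2·v_{2} + v_{6} + v_{11} ; sig = [2:1,1,2]
  {3,5}:  v_{3} + v_{5} = 2·v_{2} + v_{7} + v_{9} ; sig = [2:1,1,2]
  {8,10}:  v_{8} + v_{10} = 2·v_{2} + 2·v_{7} + v_{9} + v_{11} ; sig = [2:1,1,2,2]
  {6,10}:  v_{6} + v_{10} = 2·v_{5} + v_{9} ; sig = [2:1,2]
  {0,10}:  v_{0} + v_{10} = 2·v_{2} + 2·v_{5} + v_{11} ; sig = [2:1,2,2]
  {3,10}:  v_{3} + v_{10} = 3·v_{2} + 2·v_{7} + 2·v_{9} + v_{11} ; sig = [2:1,2,2,3]
  {0,3}:  v_{0} + v_{3} = 3·v_{2} ; sig = [2:3]
  {1,7,9}:  v_{1} + v_{7} + v_{9} = 0 ; sig = [3:]
  {6,8,11}:  v_{6} + v_{8} + v_{11} = 0 ; sig = [3:]
  {1,2,5}:  v_{1} + v_{2} + v_{5} = v_{0} ; sig = [3:1]
  {2,8,9}:  v_{2} + v_{8} + v_{9} = v_{3} ; sig = [3:1]
  {1,3,7}:  v_{1} + v_{3} + v_{7} = v_{2} + v_{8} ; sig = [3:1,1]
  {3,6,11}:  v_{3} + v_{6} + v_{11} = v_{2} + v_{9} ; sig = [3:1,1]
  {1,5,9}:  v_{1} + v_{5} + v_{9} = v_{2} + v_{6} + v_{11} ; sig = [3:1,1,1]
  {2,6,7,11}:  v_{2} + v_{6} + v_{7} + v_{11} = v_{5} ; sig = [4:1]
  {0,6,7,11}:  v_{0} + v_{6} + v_{7} + v_{11} = v_{1} + 2·v_{5} ; sig = [4:1,2]
  {2,5,7,9,11}:  v_{2} + v_{5} + v_{7} + v_{9} + v_{11} = v_{10} ; sig = [5:1]

Sorted signature multiset PRS(X):
{ [2:],  [2:1,1] ×3,  [2:1,1,1] ×2,  [2:1,1,1,1],  [2:1,1,2] ×3,  [2:1,1,2,2],  [2:1,2],  [2:1,2,2],  [2:1,2,2,3],  [2:3],  [3:] ×2,  [3:1] ×2,  [3:1,1] ×2,  [3:1,1,1],  [4:1],  [4:1,2],  [5:1] }


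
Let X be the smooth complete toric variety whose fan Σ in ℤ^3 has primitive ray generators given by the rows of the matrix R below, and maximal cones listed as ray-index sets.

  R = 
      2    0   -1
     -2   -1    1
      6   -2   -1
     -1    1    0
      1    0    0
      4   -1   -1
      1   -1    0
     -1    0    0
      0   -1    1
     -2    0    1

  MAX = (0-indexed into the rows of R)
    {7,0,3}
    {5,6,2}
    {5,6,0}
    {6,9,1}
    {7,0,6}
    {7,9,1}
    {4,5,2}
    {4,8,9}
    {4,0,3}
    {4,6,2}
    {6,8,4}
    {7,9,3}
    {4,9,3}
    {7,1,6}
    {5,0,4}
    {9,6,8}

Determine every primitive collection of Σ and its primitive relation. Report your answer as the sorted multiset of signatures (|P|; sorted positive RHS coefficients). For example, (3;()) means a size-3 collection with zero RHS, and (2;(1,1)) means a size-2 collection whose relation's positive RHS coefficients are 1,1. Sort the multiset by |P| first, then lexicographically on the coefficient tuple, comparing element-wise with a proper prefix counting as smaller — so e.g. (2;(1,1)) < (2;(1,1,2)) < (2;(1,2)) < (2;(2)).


25 minimal non-faces of Δ(Σ) (on 10 rays):

  • {0,9}:  v_{0} + v_{9} = 0 — sig = (2;())
  • {3,6}:  v_{3} + v_{6} = 0 — sig = (2;())
  • {4,7}:  v_{4} + v_{7} = 0 — sig = (2;())
  • {0,1}:  v_{0} + v_{1} = v_{6} + v_{7} — sig = (2;(1,1))
  • {0,8}:  v_{0} + v_{8} = v_{4} + v_{6} — sig = (2;(1,1))
  • {1,3}:  v_{1} + v_{3} = v_{7} + v_{9} — sig = (2;(1,1))
  • {1,4}:  v_{1} + v_{4} = v_{6} + v_{9} — sig = (2;(1,1))
  • {2,3}:  v_{2} + v_{3} = v_{4} + v_{5} — sig = (2;(1,1))
  • {2,7}:  v_{2} + v_{7} = v_{5} + v_{6} — sig = (2;(1,1))
  • {3,5}:  v_{3} + v_{5} = v_{0} + v_{4} — sig = (2;(1,1))
  • {3,8}:  v_{3} + v_{8} = v_{4} + v_{9} — sig = (2;(1,1))
  • {5,7}:  v_{5} + v_{7} = v_{0} + v_{6} — sig = (2;(1,1))
  • {5,9}:  v_{5} + v_{9} = v_{4} + v_{6} — sig = (2;(1,1))
  • {7,8}:  v_{7} + v_{8} = v_{6} + v_{9} — sig = (2;(1,1))
  • {1,2}:  v_{1} + v_{2} = v_{4} + 3·v_{6} — sig = (2;(1,3))
  • {0,2}:  v_{0} + v_{2} = 2·v_{5} — sig = (2;(2))
  • {1,5}:  v_{1} + v_{5} = 2·v_{6} — sig = (2;(2))
  • {1,8}:  v_{1} + v_{8} = 2·v_{6} + 2·v_{9} — sig = (2;(2,2))
  • {2,9}:  v_{2} + v_{9} = 2·v_{4} + 2·v_{6} — sig = (2;(2,2))
  • {5,8}:  v_{5} + v_{8} = 2·v_{4} + 2·v_{6} — sig = (2;(2,2))
  • {2,8}:  v_{2} + v_{8} = 3·v_{4} + 3·v_{6} — sig = (2;(3,3))
  • {0,4,6}:  v_{0} + v_{4} + v_{6} = v_{5} — sig = (3;(1))
  • {4,5,6}:  v_{4} + v_{5} + v_{6} = v_{2} — sig = (3;(1))
  • {4,6,9}:  v_{4} + v_{6} + v_{9} = v_{8} — sig = (3;(1))
  • {6,7,9}:  v_{6} + v_{7} + v_{9} = v_{1} — sig = (3;(1))

so the primitive-relation signature multiset is
[(2;()), (2;()), (2;()), (2;(1,1)), (2;(1,1)), (2;(1,1)), (2;(1,1)), (2;(1,1)), (2;(1,1)), (2;(1,1)), (2;(1,1)), (2;(1,1)), (2;(1,1)), (2;(1,1)), (2;(1,3)), (2;(2)), (2;(2)), (2;(2,2)), (2;(2,2)), (2;(2,2)), (2;(3,3)), (3;(1)), (3;(1)), (3;(1)), (3;(1))]


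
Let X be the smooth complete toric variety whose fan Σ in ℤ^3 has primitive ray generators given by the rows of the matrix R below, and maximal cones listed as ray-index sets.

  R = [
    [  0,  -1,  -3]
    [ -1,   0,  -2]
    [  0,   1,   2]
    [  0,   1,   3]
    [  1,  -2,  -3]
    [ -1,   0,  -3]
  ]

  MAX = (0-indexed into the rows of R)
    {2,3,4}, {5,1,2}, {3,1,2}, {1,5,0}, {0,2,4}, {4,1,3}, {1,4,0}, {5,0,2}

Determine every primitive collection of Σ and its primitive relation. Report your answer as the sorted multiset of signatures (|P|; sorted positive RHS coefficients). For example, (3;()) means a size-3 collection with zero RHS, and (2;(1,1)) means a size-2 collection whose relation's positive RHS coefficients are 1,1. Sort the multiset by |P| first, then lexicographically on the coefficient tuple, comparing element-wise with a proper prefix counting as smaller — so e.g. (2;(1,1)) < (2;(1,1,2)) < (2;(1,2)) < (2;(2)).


5 collections generate NE(X_Σ); each relation:

  P = {0,3}:  v_{0} + v_{3} = 0 ; sig = (2;())
  P = {3,5}:  v_{3} + v_{5} = v_{1} + v_{2} ; sig = (2;(1,1))
  P = {4,5}:  v_{4} + v_{5} = 2·v_{0} ; sig = (2;(2))
  P = {0,1,2}:  v_{0} + v_{1} + v_{2} = v_{5} ; sig = (3;(1))
  P = {1,2,4}:  v_{1} + v_{2} + v_{4} = v_{0} ; sig = (3;(1))

Sorted signature multiset PRS(X):
    |P|=2: 3 collections, coeffs (), (1,1), (2)
    |P|=3: 2 collections, coeffs (1), (1)


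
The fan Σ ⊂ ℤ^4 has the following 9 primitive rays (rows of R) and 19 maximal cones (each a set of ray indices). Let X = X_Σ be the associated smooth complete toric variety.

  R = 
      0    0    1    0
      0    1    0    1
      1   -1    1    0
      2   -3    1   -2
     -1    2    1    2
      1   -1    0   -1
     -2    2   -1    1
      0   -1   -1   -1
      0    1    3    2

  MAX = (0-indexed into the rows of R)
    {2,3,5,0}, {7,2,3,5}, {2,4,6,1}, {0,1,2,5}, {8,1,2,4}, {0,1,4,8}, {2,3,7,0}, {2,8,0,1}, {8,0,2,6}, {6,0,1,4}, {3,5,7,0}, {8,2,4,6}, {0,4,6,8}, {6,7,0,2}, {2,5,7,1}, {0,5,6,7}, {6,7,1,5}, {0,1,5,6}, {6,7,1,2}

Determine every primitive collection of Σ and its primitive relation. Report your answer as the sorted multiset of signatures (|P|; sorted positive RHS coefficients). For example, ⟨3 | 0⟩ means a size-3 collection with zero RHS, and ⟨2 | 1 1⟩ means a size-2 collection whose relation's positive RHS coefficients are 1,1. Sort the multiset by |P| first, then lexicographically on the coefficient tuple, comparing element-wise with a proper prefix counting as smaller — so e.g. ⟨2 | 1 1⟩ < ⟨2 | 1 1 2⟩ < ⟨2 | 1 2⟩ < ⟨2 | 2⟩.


14 collections generate NE(X_Σ); each relation:

  P={1,3}:  v_{1} + v_{3} = v_{2} + v_{5}  so sig = ⟨2 | 1 1⟩
  P={3,4}:  v_{3} + v_{4} = v_{0} + v_{2}  so sig = ⟨2 | 1 1⟩
  P={3,6}:  v_{3} + v_{6} = v_{0} + v_{7}  so sig = ⟨2 | 1 1⟩
  P={4,5}:  v_{4} + v_{5} = v_{0} + v_{1}  so sig = ⟨2 | 1 1⟩
  P={4,7}:  v_{4} + v_{7} = v_{2} + v_{6}  so sig = ⟨2 | 1 1⟩
  P={5,8}:  v_{5} + v_{8} = 2·v_{0} + v_{1} + v_{2}  so sig = ⟨2 | 1 1 2⟩
  P={7,8}:  v_{7} + v_{8} = v_{0} + 2·v_{2} + v_{6}  so sig = ⟨2 | 1 1 2⟩
  P={3,8}:  v_{3} + v_{8} = 2·v_{0} + 2·v_{2}  so sig = ⟨2 | 2 2⟩
  P={0,1,7}:  v_{0} + v_{1} + v_{7} = 0  so sig = ⟨3 | 0⟩
  P={2,5,6}:  v_{2} + v_{5} + v_{6} = 0  so sig = ⟨3 | 0⟩
  P={0,2,4}:  v_{0} + v_{2} + v_{4} = v_{8}  so sig = ⟨3 | 1⟩
  P={1,6,8}:  v_{1} + v_{6} + v_{8} = 2·v_{4}  so sig = ⟨3 | 2⟩
  P={0,1,2,6}:  v_{0} + v_{1} + v_{2} + v_{6} = v_{4}  so sig = ⟨4 | 1⟩
  P={0,2,5,7}:  v_{0} + v_{2} + v_{5} + v_{7} = v_{3}  so sig = ⟨4 | 1⟩

so the primitive-relation signature multiset is
    ⟨2 | 1 1⟩
    ⟨2 | 1 1⟩
    ⟨2 | 1 1⟩
    ⟨2 | 1 1⟩
    ⟨2 | 1 1⟩
    ⟨2 | 1 1 2⟩
    ⟨2 | 1 1 2⟩
    ⟨2 | 2 2⟩
    ⟨3 | 0⟩
    ⟨3 | 0⟩
    ⟨3 | 1⟩
    ⟨3 | 2⟩
    ⟨4 | 1⟩
    ⟨4 | 1⟩


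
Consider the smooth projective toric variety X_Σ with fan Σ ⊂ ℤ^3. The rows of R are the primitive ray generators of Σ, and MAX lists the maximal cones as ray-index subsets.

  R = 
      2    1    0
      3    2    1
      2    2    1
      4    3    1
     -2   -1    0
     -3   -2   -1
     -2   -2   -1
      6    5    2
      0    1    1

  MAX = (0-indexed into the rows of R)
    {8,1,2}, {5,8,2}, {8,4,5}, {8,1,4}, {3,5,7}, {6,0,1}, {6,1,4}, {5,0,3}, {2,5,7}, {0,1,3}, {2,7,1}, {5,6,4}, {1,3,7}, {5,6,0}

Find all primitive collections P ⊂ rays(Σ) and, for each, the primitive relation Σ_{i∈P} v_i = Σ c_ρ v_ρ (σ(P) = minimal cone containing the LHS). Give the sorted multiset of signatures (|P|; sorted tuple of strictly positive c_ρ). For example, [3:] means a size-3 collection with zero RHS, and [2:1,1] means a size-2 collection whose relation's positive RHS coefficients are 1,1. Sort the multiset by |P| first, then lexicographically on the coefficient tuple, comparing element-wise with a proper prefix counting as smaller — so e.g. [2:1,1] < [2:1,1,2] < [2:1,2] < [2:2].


The 15 primitive collections of Σ (r=9, n=3):

  {0,4}:  v_{0} + v_{4} = 0  ⟹  sig = [2:]
  {1,5}:  v_{1} + v_{5} = 0  ⟹  sig = [2:]
  {2,6}:  v_{2} + v_{6} = 0  ⟹  sig = [2:]
  {0,2}:  v_{0} + v_{2} = v_{3}  ⟹  sig = [2:1]
  {0,8}:  v_{0} + v_{8} = v_{2}  ⟹  sig = [2:1]
  {2,3}:  v_{2} + v_{3} = v_{7}  ⟹  sig = [2:1]
  {2,4}:  v_{2} + v_{4} = v_{8}  ⟹  sig = [2:1]
  {3,4}:  v_{3} + v_{4} = v_{2}  ⟹  sig = [2:1]
  {3,6}:  v_{3} + v_{6} = v_{0}  ⟹  sig = [2:1]
  {6,7}:  v_{6} + v_{7} = v_{3}  ⟹  sig = [2:1]
  {6,8}:  v_{6} + v_{8} = v_{4}  ⟹  sig = [2:1]
  {0,7}:  v_{0} + v_{7} = 2·v_{3}  ⟹  sig = [2:2]
  {3,8}:  v_{3} + v_{8} = 2·v_{2}  ⟹  sig = [2:2]
  {4,7}:  v_{4} + v_{7} = 2·v_{2}  ⟹  sig = [2:2]
  {7,8}:  v_{7} + v_{8} = 3·v_{2}  ⟹  sig = [2:3]

Sorted signature multiset PRS(X):
[[2:], [2:], [2:], [2:1], [2:1], [2:1], [2:1], [2:1], [2:1], [2:1], [2:1], [2:2], [2:2], [2:2], [2:3]]


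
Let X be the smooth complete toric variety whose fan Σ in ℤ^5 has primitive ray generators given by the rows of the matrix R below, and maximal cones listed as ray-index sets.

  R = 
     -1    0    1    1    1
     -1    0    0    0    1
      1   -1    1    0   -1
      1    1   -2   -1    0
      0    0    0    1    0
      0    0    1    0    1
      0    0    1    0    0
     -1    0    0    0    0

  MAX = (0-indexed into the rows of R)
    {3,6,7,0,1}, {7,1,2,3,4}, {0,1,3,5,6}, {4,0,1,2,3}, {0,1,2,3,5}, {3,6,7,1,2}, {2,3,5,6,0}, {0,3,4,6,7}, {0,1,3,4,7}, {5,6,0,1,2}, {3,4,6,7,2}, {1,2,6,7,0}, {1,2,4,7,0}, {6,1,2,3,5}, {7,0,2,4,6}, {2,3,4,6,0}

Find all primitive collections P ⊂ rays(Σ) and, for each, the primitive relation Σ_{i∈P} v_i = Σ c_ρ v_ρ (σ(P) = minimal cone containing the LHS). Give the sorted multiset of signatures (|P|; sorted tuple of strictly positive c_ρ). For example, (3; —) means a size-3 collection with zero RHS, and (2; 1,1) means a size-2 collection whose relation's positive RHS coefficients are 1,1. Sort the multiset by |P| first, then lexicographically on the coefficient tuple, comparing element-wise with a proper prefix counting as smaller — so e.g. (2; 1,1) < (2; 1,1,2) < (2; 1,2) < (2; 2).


Primitive collections (5):

  P={5,7}:  v_{5} + v_{7} = v_{1} + v_{6} ; sig = (2; 1,1)
  P={4,5}:  v_{4} + v_{5} = 2·v_{0} + v_{2} + v_{3} ; sig = (2; 1,1,2)
  P={1,4,6}:  v_{1} + v_{4} + v_{6} = v_{0} ; sig = (3; 1)
  P={0,2,3,7}:  v_{0} + v_{2} + v_{3} + v_{7} = 0 ; sig = (4; —)
  P={0,1,2,3,6}:  v_{0} + v_{1} + v_{2} + v_{3} + v_{6} = v_{5} ; sig = (5; 1)

so the primitive-relation signature multiset is
    (2; 1,1)
    (2; 1,1,2)
    (3; 1)
    (4; —)
    (5; 1)


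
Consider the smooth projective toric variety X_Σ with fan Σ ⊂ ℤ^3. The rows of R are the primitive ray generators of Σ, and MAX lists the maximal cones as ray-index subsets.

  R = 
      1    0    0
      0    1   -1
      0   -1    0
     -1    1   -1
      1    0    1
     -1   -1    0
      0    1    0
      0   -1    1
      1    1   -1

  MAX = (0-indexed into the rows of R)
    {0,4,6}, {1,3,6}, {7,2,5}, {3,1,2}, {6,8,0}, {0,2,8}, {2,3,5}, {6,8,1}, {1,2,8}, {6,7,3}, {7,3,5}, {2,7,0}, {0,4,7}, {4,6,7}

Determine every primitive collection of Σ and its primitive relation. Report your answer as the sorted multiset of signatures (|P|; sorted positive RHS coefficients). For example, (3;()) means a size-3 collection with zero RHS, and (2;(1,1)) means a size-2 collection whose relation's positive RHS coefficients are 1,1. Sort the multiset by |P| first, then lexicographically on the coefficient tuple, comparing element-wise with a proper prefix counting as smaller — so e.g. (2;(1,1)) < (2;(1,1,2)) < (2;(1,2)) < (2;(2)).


Σ has 17 primitive collections:

  P = {1,7}:  v_{1} + v_{7} = 0  so sig = (2;())
  P = {2,6}:  v_{2} + v_{6} = 0  so sig = (2;())
  P = {0,1}:  v_{0} + v_{1} = v_{8}  so sig = (2;(1))
  P = {0,3}:  v_{0} + v_{3} = v_{1}  so sig = (2;(1))
  P = {0,5}:  v_{0} + v_{5} = v_{2}  so sig = (2;(1))
  P = {3,4}:  v_{3} + v_{4} = v_{6}  so sig = (2;(1))
  P = {4,5}:  v_{4} + v_{5} = v_{7}  so sig = (2;(1))
  P = {7,8}:  v_{7} + v_{8} = v_{0}  so sig = (2;(1))
  P = {1,4}:  v_{1} + v_{4} = v_{0} + v_{6}  so sig = (2;(1,1))
  P = {1,5}:  v_{1} + v_{5} = v_{2} + v_{3}  so sig = (2;(1,1))
  P = {2,4}:  v_{2} + v_{4} = v_{0} + v_{7}  so sig = (2;(1,1))
  P = {5,6}:  v_{5} + v_{6} = v_{3} + v_{7}  so sig = (2;(1,1))
  P = {5,8}:  v_{5} + v_{8} = v_{1} + v_{2}  so sig = (2;(1,1))
  P = {4,8}:  v_{4} + v_{8} = 2·v_{0} + v_{6}  so sig = (2;(1,2))
  P = {3,8}:  v_{3} + v_{8} = 2·v_{1}  so sig = (2;(2))
  P = {0,6,7}:  v_{0} + v_{6} + v_{7} = v_{4}  so sig = (3;(1))
  P = {2,3,7}:  v_{2} + v_{3} + v_{7} = v_{5}  so sig = (3;(1))

Sorted signature multiset PRS(X):
    |P|=2: 15 collections, coeffs (), (), (1), (1), (1), (1), (1), (1), (1,1), (1,1), (1,1), (1,1), (1,1), (1,2), (2)
    |P|=3: 2 collections, coeffs (1), (1)


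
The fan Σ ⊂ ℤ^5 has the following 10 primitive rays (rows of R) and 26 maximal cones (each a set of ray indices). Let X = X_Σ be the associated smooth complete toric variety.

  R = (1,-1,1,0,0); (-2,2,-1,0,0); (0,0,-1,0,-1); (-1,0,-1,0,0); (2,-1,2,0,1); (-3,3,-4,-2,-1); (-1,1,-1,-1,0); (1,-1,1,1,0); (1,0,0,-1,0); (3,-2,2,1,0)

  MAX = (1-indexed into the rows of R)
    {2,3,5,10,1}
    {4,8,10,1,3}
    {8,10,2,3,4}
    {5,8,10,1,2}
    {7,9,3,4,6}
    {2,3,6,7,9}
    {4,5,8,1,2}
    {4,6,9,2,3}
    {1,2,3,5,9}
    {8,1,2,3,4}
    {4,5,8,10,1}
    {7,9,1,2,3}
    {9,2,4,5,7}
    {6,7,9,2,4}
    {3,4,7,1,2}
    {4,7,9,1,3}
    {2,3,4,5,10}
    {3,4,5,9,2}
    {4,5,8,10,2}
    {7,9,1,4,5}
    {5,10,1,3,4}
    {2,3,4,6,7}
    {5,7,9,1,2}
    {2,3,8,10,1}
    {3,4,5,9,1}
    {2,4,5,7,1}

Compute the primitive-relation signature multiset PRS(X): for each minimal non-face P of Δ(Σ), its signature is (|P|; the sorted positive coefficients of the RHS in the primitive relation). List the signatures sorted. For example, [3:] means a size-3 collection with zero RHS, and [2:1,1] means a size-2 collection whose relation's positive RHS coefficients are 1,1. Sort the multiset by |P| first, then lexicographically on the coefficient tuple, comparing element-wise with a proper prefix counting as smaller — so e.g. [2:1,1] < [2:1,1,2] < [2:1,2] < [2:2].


Minimal non-faces — 14 found among 10 rays, 26 max cones:

  P={7,8}:  v_{7} + v_{8} = 0  so sig = [2:]
  P={7,10}:  v_{7} + v_{10} = v_{3} + v_{5}  so sig = [2:1,1]
  P={8,9}:  v_{8} + v_{9} = v_{3} + v_{5}  so sig = [2:1,1]
  P={6,8}:  v_{6} + v_{8} = v_{2} + v_{3} + v_{4} + v_{9}  so sig = [2:1,1,1,1]
  P={6,10}:  v_{6} + v_{10} = v_{2} + 2·v_{3} + v_{4} + v_{5} + v_{9}  so sig = [2:1,1,1,1,2]
  P={5,6}:  v_{5} + v_{6} = v_{2} + v_{4} + 2·v_{9}  so sig = [2:1,1,2]
  P={1,6}:  v_{1} + v_{6} = v_{3} + 2·v_{7}  so sig = [2:1,2]
  P={9,10}:  v_{9} + v_{10} = 2·v_{3} + 2·v_{5}  so sig = [2:2,2]
  P={3,5,7}:  v_{3} + v_{5} + v_{7} = v_{9}  so sig = [3:1]
  P={3,5,8}:  v_{3} + v_{5} + v_{8} = v_{10}  so sig = [3:1]
  P={1,2,4,9}:  v_{1} + v_{2} + v_{4} + v_{9} = v_{7}  so sig = [4:1]
  P={1,2,4,10}:  v_{1} + v_{2} + v_{4} + v_{10} = v_{8}  so sig = [4:1]
  P={1,2,3,4,5}:  v_{1} + v_{2} + v_{3} + v_{4} + v_{5} = 0  so sig = [5:]
  P={2,3,4,7,9}:  v_{2} + v_{3} + v_{4} + v_{7} + v_{9} = v_{6}  so sig = [5:1]

so the primitive-relation signature multiset is
[[2:], [2:1,1], [2:1,1], [2:1,1,1,1], [2:1,1,1,1,2], [2:1,1,2], [2:1,2], [2:2,2], [3:1], [3:1], [4:1], [4:1], [5:], [5:1]]


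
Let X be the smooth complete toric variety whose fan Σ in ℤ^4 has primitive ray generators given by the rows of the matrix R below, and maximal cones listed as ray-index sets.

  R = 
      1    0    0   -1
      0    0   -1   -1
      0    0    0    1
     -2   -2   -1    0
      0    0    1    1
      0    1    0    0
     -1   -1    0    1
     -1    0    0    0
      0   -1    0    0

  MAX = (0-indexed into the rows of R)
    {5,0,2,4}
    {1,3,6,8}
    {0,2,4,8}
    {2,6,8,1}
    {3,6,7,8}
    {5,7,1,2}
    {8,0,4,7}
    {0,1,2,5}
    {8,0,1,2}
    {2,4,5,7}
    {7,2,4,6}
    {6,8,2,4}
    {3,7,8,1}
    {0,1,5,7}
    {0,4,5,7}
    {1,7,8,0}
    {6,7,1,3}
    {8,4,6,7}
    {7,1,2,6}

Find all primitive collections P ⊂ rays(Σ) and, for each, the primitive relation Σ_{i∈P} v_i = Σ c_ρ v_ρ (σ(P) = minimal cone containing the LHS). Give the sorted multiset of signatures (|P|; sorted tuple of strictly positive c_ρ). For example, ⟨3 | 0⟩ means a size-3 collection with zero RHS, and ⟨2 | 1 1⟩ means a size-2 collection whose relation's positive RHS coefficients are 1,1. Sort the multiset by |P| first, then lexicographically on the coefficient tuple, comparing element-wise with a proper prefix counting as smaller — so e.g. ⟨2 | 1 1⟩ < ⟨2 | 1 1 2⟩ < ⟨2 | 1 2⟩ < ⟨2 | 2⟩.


Primitive collections (11):

  • {1,4}:  v_{1} + v_{4} = 0  ⇒ sig = ⟨2 | 0⟩
  • {5,8}:  v_{5} + v_{8} = 0  ⇒ sig = ⟨2 | 0⟩
  • {0,6}:  v_{0} + v_{6} = v_{8}  ⇒ sig = ⟨2 | 1⟩
  • {5,6}:  v_{5} + v_{6} = v_{2} + v_{7}  ⇒ sig = ⟨2 | 1 1⟩
  • {3,4}:  v_{3} + v_{4} = v_{6} + v_{7} + v_{8}  ⇒ sig = ⟨2 | 1 1 1⟩
  • {3,5}:  v_{3} + v_{5} = v_{1} + v_{6} + v_{7}  ⇒ sig = ⟨2 | 1 1 1⟩
  • {0,3}:  v_{0} + v_{3} = v_{1} + v_{7} + 2·v_{8}  ⇒ sig = ⟨2 | 1 1 2⟩
  • {2,3}:  v_{2} + v_{3} = v_{1} + 2·v_{6}  ⇒ sig = ⟨2 | 1 2⟩
  • {0,2,7}:  v_{0} + v_{2} + v_{7} = 0  ⇒ sig = ⟨3 | 0⟩
  • {2,7,8}:  v_{2} + v_{7} + v_{8} = v_{6}  ⇒ sig = ⟨3 | 1⟩
  • {1,6,7,8}:  v_{1} + v_{6} + v_{7} + v_{8} = v_{3}  ⇒ sig = ⟨4 | 1⟩

so the primitive-relation signature multiset is
{ ⟨2 | 0⟩ ×2,  ⟨2 | 1⟩,  ⟨2 | 1 1⟩,  ⟨2 | 1 1 1⟩ ×2,  ⟨2 | 1 1 2⟩,  ⟨2 | 1 2⟩,  ⟨3 | 0⟩,  ⟨3 | 1⟩,  ⟨4 | 1⟩ }


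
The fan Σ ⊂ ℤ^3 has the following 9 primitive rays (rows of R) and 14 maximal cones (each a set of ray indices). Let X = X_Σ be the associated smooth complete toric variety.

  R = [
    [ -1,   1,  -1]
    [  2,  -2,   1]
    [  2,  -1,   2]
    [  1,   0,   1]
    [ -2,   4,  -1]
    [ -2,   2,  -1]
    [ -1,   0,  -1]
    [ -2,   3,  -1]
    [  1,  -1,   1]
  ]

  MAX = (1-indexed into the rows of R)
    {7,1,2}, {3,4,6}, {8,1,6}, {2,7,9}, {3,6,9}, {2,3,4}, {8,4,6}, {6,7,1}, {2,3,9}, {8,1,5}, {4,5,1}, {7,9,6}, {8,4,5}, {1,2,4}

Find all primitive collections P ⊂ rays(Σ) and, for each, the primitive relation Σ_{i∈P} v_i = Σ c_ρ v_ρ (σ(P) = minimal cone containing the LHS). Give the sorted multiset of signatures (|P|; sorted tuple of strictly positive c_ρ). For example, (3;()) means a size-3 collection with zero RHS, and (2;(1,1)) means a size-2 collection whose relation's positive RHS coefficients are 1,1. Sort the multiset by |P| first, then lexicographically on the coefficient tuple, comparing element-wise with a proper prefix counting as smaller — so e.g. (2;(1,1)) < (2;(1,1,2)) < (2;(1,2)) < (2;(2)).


Δ(Σ) — 9 vertices, 17 min non-faces:

  P = {1,9}:  v_{1} + v_{9} = 0  so sig = (2;())
  P = {2,6}:  v_{2} + v_{6} = 0  so sig = (2;())
  P = {4,7}:  v_{4} + v_{7} = 0  so sig = (2;())
  P = {1,3}:  v_{1} + v_{3} = v_{4}  so sig = (2;(1))
  P = {3,7}:  v_{3} + v_{7} = v_{9}  so sig = (2;(1))
  P = {4,9}:  v_{4} + v_{9} = v_{3}  so sig = (2;(1))
  P = {2,8}:  v_{2} + v_{8} = v_{1} + v_{4}  so sig = (2;(1,1))
  P = {5,7}:  v_{5} + v_{7} = v_{1} + v_{8}  so sig = (2;(1,1))
  P = {5,9}:  v_{5} + v_{9} = v_{4} + v_{8}  so sig = (2;(1,1))
  P = {7,8}:  v_{7} + v_{8} = v_{1} + v_{6}  so sig = (2;(1,1))
  P = {8,9}:  v_{8} + v_{9} = v_{4} + v_{6}  so sig = (2;(1,1))
  P = {3,5}:  v_{3} + v_{5} = 2·v_{4} + v_{8}  so sig = (2;(1,2))
  P = {3,8}:  v_{3} + v_{8} = 2·v_{4} + v_{6}  so sig = (2;(1,2))
  P = {5,6}:  v_{5} + v_{6} = 2·v_{8}  so sig = (2;(2))
  P = {2,5}:  v_{2} + v_{5} = 2·v_{1} + 2·v_{4}  so sig = (2;(2,2))
  P = {1,4,6}:  v_{1} + v_{4} + v_{6} = v_{8}  so sig = (3;(1))
  P = {1,4,8}:  v_{1} + v_{4} + v_{8} = v_{5}  so sig = (3;(1))

so the primitive-relation signature multiset is
{ (2;()) ×3,  (2;(1)) ×3,  (2;(1,1)) ×5,  (2;(1,2)) ×2,  (2;(2)),  (2;(2,2)),  (3;(1)) ×2 }


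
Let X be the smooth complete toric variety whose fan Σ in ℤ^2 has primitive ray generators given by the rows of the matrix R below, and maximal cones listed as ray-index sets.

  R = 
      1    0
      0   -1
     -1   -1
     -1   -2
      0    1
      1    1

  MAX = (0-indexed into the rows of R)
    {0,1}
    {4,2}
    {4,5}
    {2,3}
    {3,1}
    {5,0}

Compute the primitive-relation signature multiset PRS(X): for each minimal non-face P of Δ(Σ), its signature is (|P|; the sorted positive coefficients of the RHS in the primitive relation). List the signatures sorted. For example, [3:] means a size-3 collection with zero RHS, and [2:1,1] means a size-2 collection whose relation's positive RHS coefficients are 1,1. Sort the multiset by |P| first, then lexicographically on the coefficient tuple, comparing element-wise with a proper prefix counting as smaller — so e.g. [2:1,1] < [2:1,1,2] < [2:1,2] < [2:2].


9 minimal non-faces of Δ(Σ) (on 6 rays):

  • {1,4}:  v_{1} + v_{4} = 0 — sig = [2:]
  • {2,5}:  v_{2} + v_{5} = 0 — sig = [2:]
  • {0,2}:  v_{0} + v_{2} = v_{1} — sig = [2:1]
  • {0,4}:  v_{0} + v_{4} = v_{5} — sig = [2:1]
  • {1,2}:  v_{1} + v_{2} = v_{3} — sig = [2:1]
  • {1,5}:  v_{1} + v_{5} = v_{0} — sig = [2:1]
  • {3,4}:  v_{3} + v_{4} = v_{2} — sig = [2:1]
  • {3,5}:  v_{3} + v_{5} = v_{1} — sig = [2:1]
  • {0,3}:  v_{0} + v_{3} = 2·v_{1} — sig = [2:2]

Sorted signature multiset PRS(X):
[[2:], [2:], [2:1], [2:1], [2:1], [2:1], [2:1], [2:1], [2:2]]


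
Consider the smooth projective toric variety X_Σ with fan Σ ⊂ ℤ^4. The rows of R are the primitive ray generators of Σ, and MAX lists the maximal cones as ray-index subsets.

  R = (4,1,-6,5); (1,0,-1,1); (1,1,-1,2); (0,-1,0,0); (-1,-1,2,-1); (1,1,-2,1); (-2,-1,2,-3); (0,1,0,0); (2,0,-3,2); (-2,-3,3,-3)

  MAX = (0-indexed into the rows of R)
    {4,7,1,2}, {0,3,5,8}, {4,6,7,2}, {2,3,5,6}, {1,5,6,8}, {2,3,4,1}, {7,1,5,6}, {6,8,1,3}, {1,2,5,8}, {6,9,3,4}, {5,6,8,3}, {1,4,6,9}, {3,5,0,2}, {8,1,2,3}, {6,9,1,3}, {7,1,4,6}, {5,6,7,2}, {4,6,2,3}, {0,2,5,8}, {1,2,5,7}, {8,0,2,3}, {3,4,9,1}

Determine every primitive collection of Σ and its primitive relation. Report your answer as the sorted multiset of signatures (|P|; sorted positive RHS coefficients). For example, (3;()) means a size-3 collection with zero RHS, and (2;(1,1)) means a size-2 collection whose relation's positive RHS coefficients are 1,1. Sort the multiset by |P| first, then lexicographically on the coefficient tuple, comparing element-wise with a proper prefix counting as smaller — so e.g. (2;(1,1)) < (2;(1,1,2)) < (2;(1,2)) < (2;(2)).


|primitive collections| = 18. Relations:

  P = {3,7}:  v_{3} + v_{7} = 0  →  sig = (2;())
  P = {4,5}:  v_{4} + v_{5} = 0  →  sig = (2;())
  P = {2,9}:  v_{2} + v_{9} = v_{3} + v_{4}  →  sig = (2;(1,1))
  P = {4,8}:  v_{4} + v_{8} = v_{1} + v_{3}  →  sig = (2;(1,1))
  P = {7,8}:  v_{7} + v_{8} = v_{1} + v_{5}  →  sig = (2;(1,1))
  P = {0,4}:  v_{0} + v_{4} = v_{2} + v_{3} + v_{8}  →  sig = (2;(1,1,1))
  P = {0,7}:  v_{0} + v_{7} = v_{2} + v_{5} + v_{8}  →  sig = (2;(1,1,1))
  P = {5,9}:  v_{5} + v_{9} = v_{1} + v_{3} + v_{6}  →  sig = (2;(1,1,1))
  P = {7,9}:  v_{7} + v_{9} = v_{1} + v_{4} + v_{6}  →  sig = (2;(1,1,1))
  P = {0,1}:  v_{0} + v_{1} = v_{2} + 2·v_{8}  →  sig = (2;(1,2))
  P = {0,9}:  v_{0} + v_{9} = 2·v_{3} + v_{8}  →  sig = (2;(1,2))
  P = {8,9}:  v_{8} + v_{9} = 2·v_{1} + 2·v_{3} + v_{6}  →  sig = (2;(1,2,2))
  P = {0,6}:  v_{0} + v_{6} = 2·v_{3} + 2·v_{5}  →  sig = (2;(2,2))
  P = {1,2,6}:  v_{1} + v_{2} + v_{6} = 0  →  sig = (3;())
  P = {1,3,5}:  v_{1} + v_{3} + v_{5} = v_{8}  →  sig = (3;(1))
  P = {2,6,8}:  v_{2} + v_{6} + v_{8} = v_{3} + v_{5}  →  sig = (3;(1,1))
  P = {1,3,4,6}:  v_{1} + v_{3} + v_{4} + v_{6} = v_{9}  →  sig = (4;(1))
  P = {2,3,5,8}:  v_{2} + v_{3} + v_{5} + v_{8} = v_{0}  →  sig = (4;(1))

Sorted signature multiset PRS(X):
    |P|=2: 13 collections, coeffs (), (), (1,1), (1,1), (1,1), (1,1,1), (1,1,1), (1,1,1), (1,1,1), (1,2), (1,2), (1,2,2), (2,2)
    |P|=3: 3 collections, coeffs (), (1), (1,1)
    |P|=4: 2 collections, coeffs (1), (1)


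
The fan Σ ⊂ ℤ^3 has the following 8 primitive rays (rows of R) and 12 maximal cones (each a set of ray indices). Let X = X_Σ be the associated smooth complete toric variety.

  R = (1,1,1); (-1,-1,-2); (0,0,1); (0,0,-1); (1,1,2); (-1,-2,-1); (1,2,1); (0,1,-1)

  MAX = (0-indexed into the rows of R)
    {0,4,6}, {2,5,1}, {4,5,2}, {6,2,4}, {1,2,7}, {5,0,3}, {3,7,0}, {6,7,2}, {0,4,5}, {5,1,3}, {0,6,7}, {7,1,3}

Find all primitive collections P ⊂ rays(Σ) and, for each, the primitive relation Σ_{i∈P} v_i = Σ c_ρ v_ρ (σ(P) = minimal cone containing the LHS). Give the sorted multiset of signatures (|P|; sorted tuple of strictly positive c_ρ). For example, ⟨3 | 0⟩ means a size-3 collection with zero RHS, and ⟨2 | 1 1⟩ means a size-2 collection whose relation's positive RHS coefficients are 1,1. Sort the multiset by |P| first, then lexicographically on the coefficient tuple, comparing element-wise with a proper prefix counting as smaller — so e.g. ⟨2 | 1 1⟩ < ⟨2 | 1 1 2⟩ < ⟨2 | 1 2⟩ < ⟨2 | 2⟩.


|primitive collections| = 10. Relations:

  P = {1,4}:  v_{1} + v_{4} = 0  ⟹  sig = ⟨2 | 0⟩
  P = {2,3}:  v_{2} + v_{3} = 0  ⟹  sig = ⟨2 | 0⟩
  P = {5,6}:  v_{5} + v_{6} = 0  ⟹  sig = ⟨2 | 0⟩
  P = {0,1}:  v_{0} + v_{1} = v_{3}  ⟹  sig = ⟨2 | 1⟩
  P = {0,2}:  v_{0} + v_{2} = v_{4}  ⟹  sig = ⟨2 | 1⟩
  P = {1,6}:  v_{1} + v_{6} = v_{7}  ⟹  sig = ⟨2 | 1⟩
  P = {3,4}:  v_{3} + v_{4} = v_{0}  ⟹  sig = ⟨2 | 1⟩
  P = {4,7}:  v_{4} + v_{7} = v_{6}  ⟹  sig = ⟨2 | 1⟩
  P = {5,7}:  v_{5} + v_{7} = v_{1}  ⟹  sig = ⟨2 | 1⟩
  P = {3,6}:  v_{3} + v_{6} = v_{0} + v_{7}  ⟹  sig = ⟨2 | 1 1⟩

Hence PRS(X_Σ) =
    |P|=2: 10 collections, coeffs (), (), (), (1), (1), (1), (1), (1), (1), (1,1)


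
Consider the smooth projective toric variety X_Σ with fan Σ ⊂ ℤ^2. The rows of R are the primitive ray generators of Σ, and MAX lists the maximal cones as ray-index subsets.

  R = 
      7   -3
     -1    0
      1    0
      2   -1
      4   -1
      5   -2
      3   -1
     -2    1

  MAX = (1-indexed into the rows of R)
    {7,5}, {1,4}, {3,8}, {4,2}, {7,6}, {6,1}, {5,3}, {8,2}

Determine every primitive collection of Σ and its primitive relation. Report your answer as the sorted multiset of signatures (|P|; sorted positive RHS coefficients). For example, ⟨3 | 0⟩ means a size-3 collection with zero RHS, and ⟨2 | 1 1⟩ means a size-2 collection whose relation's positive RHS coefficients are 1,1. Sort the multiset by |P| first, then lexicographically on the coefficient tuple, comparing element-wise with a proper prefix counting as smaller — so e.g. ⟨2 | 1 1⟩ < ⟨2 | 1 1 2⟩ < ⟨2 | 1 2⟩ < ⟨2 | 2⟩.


Minimal non-faces — 20 found among 8 rays, 8 max cones:

  P = {2,3}:  v_{2} + v_{3} = 0  ⟹  sig = ⟨2 | 0⟩
  P = {4,8}:  v_{4} + v_{8} = 0  ⟹  sig = ⟨2 | 0⟩
  P = {1,8}:  v_{1} + v_{8} = v_{6}  ⟹  sig = ⟨2 | 1⟩
  P = {2,5}:  v_{2} + v_{5} = v_{7}  ⟹  sig = ⟨2 | 1⟩
  P = {2,7}:  v_{2} + v_{7} = v_{4}  ⟹  sig = ⟨2 | 1⟩
  P = {3,4}:  v_{3} + v_{4} = v_{7}  ⟹  sig = ⟨2 | 1⟩
  P = {3,7}:  v_{3} + v_{7} = v_{5}  ⟹  sig = ⟨2 | 1⟩
  P = {4,6}:  v_{4} + v_{6} = v_{1}  ⟹  sig = ⟨2 | 1⟩
  P = {4,7}:  v_{4} + v_{7} = v_{6}  ⟹  sig = ⟨2 | 1⟩
  P = {6,8}:  v_{6} + v_{8} = v_{7}  ⟹  sig = ⟨2 | 1⟩
  P = {7,8}:  v_{7} + v_{8} = v_{3}  ⟹  sig = ⟨2 | 1⟩
  P = {1,3}:  v_{1} + v_{3} = v_{6} + v_{7}  ⟹  sig = ⟨2 | 1 1⟩
  P = {1,5}:  v_{1} + v_{5} = v_{6} + 2·v_{7}  ⟹  sig = ⟨2 | 1 2⟩
  P = {1,7}:  v_{1} + v_{7} = 2·v_{6}  ⟹  sig = ⟨2 | 2⟩
  P = {2,6}:  v_{2} + v_{6} = 2·v_{4}  ⟹  sig = ⟨2 | 2⟩
  P = {3,6}:  v_{3} + v_{6} = 2·v_{7}  ⟹  sig = ⟨2 | 2⟩
  P = {4,5}:  v_{4} + v_{5} = 2·v_{7}  ⟹  sig = ⟨2 | 2⟩
  P = {5,8}:  v_{5} + v_{8} = 2·v_{3}  ⟹  sig = ⟨2 | 2⟩
  P = {1,2}:  v_{1} + v_{2} = 3·v_{4}  ⟹  sig = ⟨2 | 3⟩
  P = {5,6}:  v_{5} + v_{6} = 3·v_{7}  ⟹  sig = ⟨2 | 3⟩

Hence PRS(X_Σ) =
    |P|=2: 20 collections, coeffs (), (), (1), (1), (1), (1), (1), (1), (1), (1), (1), (1,1), (1,2), (2), (2), (2), (2), (2), (3), (3)


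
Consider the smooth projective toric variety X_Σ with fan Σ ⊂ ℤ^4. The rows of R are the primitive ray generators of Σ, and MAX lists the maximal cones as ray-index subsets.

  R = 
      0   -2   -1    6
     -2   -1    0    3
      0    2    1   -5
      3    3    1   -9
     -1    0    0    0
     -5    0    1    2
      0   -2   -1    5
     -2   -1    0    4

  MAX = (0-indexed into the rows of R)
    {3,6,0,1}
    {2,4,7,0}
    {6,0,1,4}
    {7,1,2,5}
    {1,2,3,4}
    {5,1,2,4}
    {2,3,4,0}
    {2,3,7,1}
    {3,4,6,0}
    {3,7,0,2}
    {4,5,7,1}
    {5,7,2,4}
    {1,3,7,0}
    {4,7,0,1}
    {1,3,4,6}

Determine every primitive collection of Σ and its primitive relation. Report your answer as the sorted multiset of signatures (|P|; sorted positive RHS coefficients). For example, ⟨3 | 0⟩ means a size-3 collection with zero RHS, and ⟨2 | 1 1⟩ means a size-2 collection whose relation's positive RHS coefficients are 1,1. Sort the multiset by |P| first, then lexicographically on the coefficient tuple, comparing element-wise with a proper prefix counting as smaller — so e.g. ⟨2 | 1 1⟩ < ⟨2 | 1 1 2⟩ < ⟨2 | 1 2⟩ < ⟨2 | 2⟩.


Δ(Σ) — 8 vertices, 9 min non-faces:

  • {2,6}:  v_{2} + v_{6} = 0 ; sig = ⟨2 | 0⟩
  • {6,7}:  v_{6} + v_{7} = v_{0} + v_{1} ; sig = ⟨2 | 1 1⟩
  • {5,6}:  v_{5} + v_{6} = v_{1} + v_{4} + v_{7} ; sig = ⟨2 | 1 1 1⟩
  • {0,5}:  v_{0} + v_{5} = v_{4} + 2·v_{7} ; sig = ⟨2 | 1 2⟩
  • {3,5}:  v_{3} + v_{5} = v_{1} + 2·v_{2} ; sig = ⟨2 | 1 2⟩
  • {0,1,2}:  v_{0} + v_{1} + v_{2} = v_{7} ; sig = ⟨3 | 1⟩
  • {3,4,7}:  v_{3} + v_{4} + v_{7} = v_{2} ; sig = ⟨3 | 1⟩
  • {0,1,3,4}:  v_{0} + v_{1} + v_{3} + v_{4} = 0 ; sig = ⟨4 | 0⟩
  • {1,2,4,7}:  v_{1} + v_{2} + v_{4} + v_{7} = v_{5} ; sig = ⟨4 | 1⟩

Signatures (|P|; sorted positive RHS coefficients), sorted:
    ⟨2 | 0⟩
    ⟨2 | 1 1⟩
    ⟨2 | 1 1 1⟩
    ⟨2 | 1 2⟩
    ⟨2 | 1 2⟩
    ⟨3 | 1⟩
    ⟨3 | 1⟩
    ⟨4 | 0⟩
    ⟨4 | 1⟩
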